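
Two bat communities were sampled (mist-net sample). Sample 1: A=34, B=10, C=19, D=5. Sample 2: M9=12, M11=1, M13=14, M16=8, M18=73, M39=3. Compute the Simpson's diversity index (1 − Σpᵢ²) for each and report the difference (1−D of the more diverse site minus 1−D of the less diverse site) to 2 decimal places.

Sample 1: N=68, proportions 0.5, 0.1471, 0.2794, 0.0735, giving 1−D = 0.6449 (working shown to 4 dp, full precision carried).
Sample 2: N=111, proportions 0.1081, 0.009, 0.1261, 0.0721, 0.6577, 0.027, giving 1−D = 0.5339.
Difference = |0.6449 − 0.5339| = 0.1110, i.e. 0.11 to 2 decimal places.

0.11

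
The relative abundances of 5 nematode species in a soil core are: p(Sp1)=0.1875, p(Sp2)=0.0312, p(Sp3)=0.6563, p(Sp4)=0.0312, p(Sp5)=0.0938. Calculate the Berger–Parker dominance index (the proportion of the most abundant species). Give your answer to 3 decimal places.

The largest proportion is 0.6563, i.e. d = 0.656 to 3 decimal places.

0.656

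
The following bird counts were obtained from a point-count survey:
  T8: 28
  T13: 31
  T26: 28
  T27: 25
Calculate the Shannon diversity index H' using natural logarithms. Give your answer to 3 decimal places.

Total N = 28+31+28+25 = 112, so the proportions are 0.25, 0.27679, 0.25, 0.22321 (working shown to 5 dp, full precision carried).
Each pᵢ ln pᵢ term: 0.25×(-1.38629)=-0.34657, 0.27679×(-1.28451)=-0.35553, 0.25×(-1.38629)=-0.34657, 0.22321×(-1.49962)=-0.33474.
Sum = -1.38342, so H' = 1.383.

1.383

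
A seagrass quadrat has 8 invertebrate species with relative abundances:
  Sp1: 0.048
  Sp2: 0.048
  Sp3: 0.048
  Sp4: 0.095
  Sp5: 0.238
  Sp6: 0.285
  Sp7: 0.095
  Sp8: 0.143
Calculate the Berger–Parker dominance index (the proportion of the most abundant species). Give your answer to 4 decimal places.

0.2850

The largest proportion is 0.285, i.e. d = 0.2850 to 4 decimal places.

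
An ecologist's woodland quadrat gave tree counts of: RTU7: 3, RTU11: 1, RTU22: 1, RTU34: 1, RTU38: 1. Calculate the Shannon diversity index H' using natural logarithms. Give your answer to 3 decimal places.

Total N = 3+1+1+1+1 = 7, so the proportions are 0.42857, 0.14286, 0.14286, 0.14286, 0.14286 (working shown to 5 dp, full precision carried).
Each pᵢ ln pᵢ term: 0.42857×(-0.84730)=-0.36313, 0.14286×(-1.94591)=-0.27799, 0.14286×(-1.94591)=-0.27799, 0.14286×(-1.94591)=-0.27799, 0.14286×(-1.94591)=-0.27799.
Sum = -1.47508, so H' = 1.475.

1.475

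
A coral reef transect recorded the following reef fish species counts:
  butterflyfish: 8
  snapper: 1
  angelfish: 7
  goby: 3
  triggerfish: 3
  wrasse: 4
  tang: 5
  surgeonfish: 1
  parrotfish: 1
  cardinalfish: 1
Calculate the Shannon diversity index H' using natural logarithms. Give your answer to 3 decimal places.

Total N = 8+1+7+3+3+4+5+1+1+1 = 34, so the proportions are 0.23529, 0.02941, 0.20588, 0.08824, 0.08824, 0.11765, 0.14706, 0.02941, 0.02941, 0.02941 (working shown to 5 dp, full precision carried).
Each pᵢ ln pᵢ term: 0.23529×(-1.44692)=-0.34045, 0.02941×(-3.52636)=-0.10372, 0.20588×(-1.58045)=-0.32539, 0.08824×(-2.42775)=-0.21421, 0.08824×(-2.42775)=-0.21421, 0.11765×(-2.14007)=-0.25177, 0.14706×(-1.91692)=-0.28190, 0.02941×(-3.52636)=-0.10372, 0.02941×(-3.52636)=-0.10372, 0.02941×(-3.52636)=-0.10372.
Sum = -2.04280, so H' = 2.043.

2.043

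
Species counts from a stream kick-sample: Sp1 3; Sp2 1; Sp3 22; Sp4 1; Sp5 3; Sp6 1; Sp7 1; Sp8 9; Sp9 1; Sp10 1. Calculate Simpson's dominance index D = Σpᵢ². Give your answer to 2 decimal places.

Total N = 3+1+22+1+3+1+1+9+1+1 = 43, so the proportions are 0.0698, 0.0233, 0.5116, 0.0233, 0.0698, 0.0233, 0.0233, 0.2093, 0.0233, 0.0233 (working shown to 4 dp, full precision carried).
D = 0.0698² + 0.0233² + 0.5116² + 0.0233² + 0.0698² + 0.0233² + 0.0233² + 0.2093² + 0.0233² + 0.0233² = 0.0049 + 0.0005 + 0.2618 + 0.0005 + 0.0049 + 0.0005 + 0.0005 + 0.0438 + 0.0005 + 0.0005 = 0.3186.
To 2 decimal places, D = 0.32.

0.32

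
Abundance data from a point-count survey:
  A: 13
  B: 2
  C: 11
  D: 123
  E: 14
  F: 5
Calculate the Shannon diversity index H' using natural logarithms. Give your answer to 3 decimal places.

Total N = 13+2+11+123+14+5 = 168, so the proportions are 0.07738, 0.0119, 0.06548, 0.73214, 0.08333, 0.02976 (working shown to 5 dp, full precision carried).
Each pᵢ ln pᵢ term: 0.07738×(-2.55901)=-0.19802, 0.0119×(-4.43082)=-0.05275, 0.06548×(-2.72607)=-0.17849, 0.73214×(-0.31178)=-0.22827, 0.08333×(-2.48491)=-0.20708, 0.02976×(-3.51453)=-0.10460.
Sum = -0.96920, so H' = 0.969.

0.969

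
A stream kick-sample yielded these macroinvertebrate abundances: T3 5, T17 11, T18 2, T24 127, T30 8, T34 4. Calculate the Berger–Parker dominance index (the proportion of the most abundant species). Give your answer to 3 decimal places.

Total N = 5+11+2+127+8+4 = 157, so the proportions are 0.03185, 0.07006, 0.01274, 0.80892, 0.05096, 0.02548 (working shown to 5 dp, full precision carried).
The largest proportion is 0.80892, i.e. d = 0.809 to 3 decimal places.

0.809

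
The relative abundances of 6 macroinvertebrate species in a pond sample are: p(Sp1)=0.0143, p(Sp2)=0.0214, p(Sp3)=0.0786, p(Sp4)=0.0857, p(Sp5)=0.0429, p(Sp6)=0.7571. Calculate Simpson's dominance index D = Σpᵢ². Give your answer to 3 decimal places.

0.589

D = 0.0143² + 0.0214² + 0.0786² + 0.0857² + 0.0429² + 0.7571² = 0.00020 + 0.00046 + 0.00618 + 0.00734 + 0.00184 + 0.57320 = 0.58923 (working shown to 5 dp, full precision carried).
To 3 decimal places, D = 0.589.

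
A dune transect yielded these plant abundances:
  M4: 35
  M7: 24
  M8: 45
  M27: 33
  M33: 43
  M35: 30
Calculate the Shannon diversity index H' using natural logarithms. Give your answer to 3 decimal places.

1.770

Total N = 35+24+45+33+43+30 = 210, so the proportions are 0.16667, 0.11429, 0.21429, 0.15714, 0.20476, 0.14286 (working shown to 5 dp, full precision carried).
Each pᵢ ln pᵢ term: 0.16667×(-1.79176)=-0.29863, 0.11429×(-2.16905)=-0.24789, 0.21429×(-1.54045)=-0.33010, 0.15714×(-1.85060)=-0.29081, 0.20476×(-1.58591)=-0.32473, 0.14286×(-1.94591)=-0.27799.
Sum = -1.77014, so H' = 1.770.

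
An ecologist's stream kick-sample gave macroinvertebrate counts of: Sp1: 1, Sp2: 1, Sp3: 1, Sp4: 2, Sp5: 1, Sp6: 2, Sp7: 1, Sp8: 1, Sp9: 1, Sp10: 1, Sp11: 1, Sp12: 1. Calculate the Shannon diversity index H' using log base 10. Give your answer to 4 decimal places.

Total N = 1+1+1+2+1+2+1+1+1+1+1+1 = 14, so the proportions are 0.071429, 0.071429, 0.071429, 0.142857, 0.071429, 0.142857, 0.071429, 0.071429, 0.071429, 0.071429, 0.071429, 0.071429 (working shown to 6 dp, full precision carried).
Each pᵢ log₁₀ pᵢ term: 0.071429×(-1.146128)=-0.081866, 0.071429×(-1.146128)=-0.081866, 0.071429×(-1.146128)=-0.081866, 0.142857×(-0.845098)=-0.120728, 0.071429×(-1.146128)=-0.081866, 0.142857×(-0.845098)=-0.120728, 0.071429×(-1.146128)=-0.081866, 0.071429×(-1.146128)=-0.081866, 0.071429×(-1.146128)=-0.081866, 0.071429×(-1.146128)=-0.081866, 0.071429×(-1.146128)=-0.081866, 0.071429×(-1.146128)=-0.081866.
Sum = -1.060119, so H' = 1.0601.

1.0601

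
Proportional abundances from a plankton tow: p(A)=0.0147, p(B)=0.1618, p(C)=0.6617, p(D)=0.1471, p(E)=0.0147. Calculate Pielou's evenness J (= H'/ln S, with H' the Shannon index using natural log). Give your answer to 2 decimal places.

H' = −Σ pᵢ ln pᵢ = −((-0.0620) + (-0.2947) + (-0.2732) + (-0.2819) + (-0.0620)) = 0.9739 (working shown to 4 dp, full precision carried).
With S = 5 species, ln S = 1.6094, so J = 0.9739/1.6094 = 0.6051, i.e. 0.61 to 2 decimal places.

0.61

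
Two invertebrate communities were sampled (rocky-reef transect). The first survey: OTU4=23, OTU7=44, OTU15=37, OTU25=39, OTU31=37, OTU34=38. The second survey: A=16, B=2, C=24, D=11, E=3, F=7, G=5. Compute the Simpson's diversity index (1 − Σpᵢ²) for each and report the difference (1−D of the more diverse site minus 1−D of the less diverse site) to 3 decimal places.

0.053

The first survey: N=218, proportions 0.1055, 0.20183, 0.16972, 0.1789, 0.16972, 0.17431, giving 1−D = 0.82813 (working shown to 5 dp, full precision carried).
The second survey: N=68, proportions 0.23529, 0.02941, 0.35294, 0.16176, 0.04412, 0.10294, 0.07353, giving 1−D = 0.77509.
Difference = |0.82813 − 0.77509| = 0.05304, i.e. 0.053 to 3 decimal places.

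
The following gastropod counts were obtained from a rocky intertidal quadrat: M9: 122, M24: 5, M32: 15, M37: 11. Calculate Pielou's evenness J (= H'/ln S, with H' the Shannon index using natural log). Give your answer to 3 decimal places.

0.512

Total N = 122+5+15+11 = 153, so the proportions are 0.79739, 0.03268, 0.09804, 0.0719 (working shown to 5 dp, full precision carried).
H' = −Σ pᵢ ln pᵢ = −((-0.18054) + (-0.11180) + (-0.22769) + (-0.18927)) = 0.70929.
With S = 4 species, ln S = 1.38629, so J = 0.70929/1.38629 = 0.51165, i.e. 0.512 to 3 decimal places.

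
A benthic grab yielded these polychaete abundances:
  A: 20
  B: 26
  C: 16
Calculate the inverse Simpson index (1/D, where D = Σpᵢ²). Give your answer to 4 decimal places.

2.8859

Total N = 20+26+16 = 62, so the proportions are 0.3225806, 0.4193548, 0.2580645 (working shown to 7 dp, full precision carried).
D = 0.3225806² + 0.4193548² + 0.2580645² = 0.1040583 + 0.1758585 + 0.0665973 = 0.3465140.
So 1/D = 2.885886, i.e. 2.8859 to 4 decimal places.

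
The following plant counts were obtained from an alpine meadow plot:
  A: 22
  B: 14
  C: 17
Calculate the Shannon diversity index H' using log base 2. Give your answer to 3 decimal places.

Total N = 22+14+17 = 53, so the proportions are 0.41509, 0.26415, 0.32075 (working shown to 5 dp, full precision carried).
Each pᵢ log₂ pᵢ term: 0.41509×(-1.26849)=-0.52654, 0.26415×(-1.92057)=-0.50732, 0.32075×(-1.64046)=-0.52618.
Sum = -1.56005, so H' = 1.560.

1.560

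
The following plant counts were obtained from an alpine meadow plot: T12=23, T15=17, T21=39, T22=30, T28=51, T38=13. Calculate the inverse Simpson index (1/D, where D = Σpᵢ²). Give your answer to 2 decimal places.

Total N = 23+17+39+30+51+13 = 173, so the proportions are 0.132948, 0.098266, 0.225434, 0.17341, 0.294798, 0.075145 (working shown to 6 dp, full precision carried).
D = 0.132948² + 0.098266² + 0.225434² + 0.17341² + 0.294798² + 0.075145² = 0.017675 + 0.009656 + 0.050820 + 0.030071 + 0.086906 + 0.005647 = 0.200775.
So 1/D = 4.9807, i.e. 4.98 to 2 decimal places.

4.98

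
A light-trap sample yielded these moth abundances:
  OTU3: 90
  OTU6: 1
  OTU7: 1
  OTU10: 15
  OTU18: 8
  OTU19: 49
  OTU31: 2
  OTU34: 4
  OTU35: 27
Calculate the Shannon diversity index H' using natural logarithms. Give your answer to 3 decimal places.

1.482

Total N = 90+1+1+15+8+49+2+4+27 = 197, so the proportions are 0.45685, 0.00508, 0.00508, 0.07614, 0.04061, 0.24873, 0.01015, 0.0203, 0.13706 (working shown to 5 dp, full precision carried).
Each pᵢ ln pᵢ term: 0.45685×(-0.78339)=-0.35790, 0.00508×(-5.28320)=-0.02682, 0.00508×(-5.28320)=-0.02682, 0.07614×(-2.57515)=-0.19608, 0.04061×(-3.20376)=-0.13010, 0.24873×(-1.39138)=-0.34608, 0.01015×(-4.59006)=-0.04660, 0.0203×(-3.89691)=-0.07913, 0.13706×(-1.98737)=-0.27238.
Sum = -1.48190, so H' = 1.482.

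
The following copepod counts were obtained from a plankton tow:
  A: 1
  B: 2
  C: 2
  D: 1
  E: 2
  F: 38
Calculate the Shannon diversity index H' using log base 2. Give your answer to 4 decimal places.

Total N = 1+2+2+1+2+38 = 46, so the proportions are 0.021739, 0.043478, 0.043478, 0.021739, 0.043478, 0.826087 (working shown to 6 dp, full precision carried).
Each pᵢ log₂ pᵢ term: 0.021739×(-5.523562)=-0.120077, 0.043478×(-4.523562)=-0.196677, 0.043478×(-4.523562)=-0.196677, 0.021739×(-5.523562)=-0.120077, 0.043478×(-4.523562)=-0.196677, 0.826087×(-0.275634)=-0.227698.
Sum = -1.057883, so H' = 1.0579.

1.0579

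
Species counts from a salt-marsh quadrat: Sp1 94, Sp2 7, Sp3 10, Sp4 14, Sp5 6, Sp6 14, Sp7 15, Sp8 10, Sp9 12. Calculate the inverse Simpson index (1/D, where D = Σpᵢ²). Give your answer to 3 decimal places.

3.352

Total N = 94+7+10+14+6+14+15+10+12 = 182, so the proportions are 0.5164835, 0.0384615, 0.0549451, 0.0769231, 0.032967, 0.0769231, 0.0824176, 0.0549451, 0.0659341 (working shown to 7 dp, full precision carried).
D = 0.5164835² + 0.0384615² + 0.0549451² + 0.0769231² + 0.032967² + 0.0769231² + 0.0824176² + 0.0549451² + 0.0659341² = 0.2667552 + 0.0014793 + 0.0030190 + 0.0059172 + 0.0010868 + 0.0059172 + 0.0067927 + 0.0030190 + 0.0043473 = 0.2983335.
So 1/D = 3.35195, i.e. 3.352 to 3 decimal places.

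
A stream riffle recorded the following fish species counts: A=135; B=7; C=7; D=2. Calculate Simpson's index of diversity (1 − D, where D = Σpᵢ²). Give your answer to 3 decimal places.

Total N = 135+7+7+2 = 151, so the proportions are 0.89404, 0.04636, 0.04636, 0.01325 (working shown to 5 dp, full precision carried).
D = 0.89404² + 0.04636² + 0.04636² + 0.01325² = 0.79931 + 0.00215 + 0.00215 + 0.00018 = 0.80378.
So 1 − D = 0.19622, i.e. 0.196 to 3 decimal places.

0.196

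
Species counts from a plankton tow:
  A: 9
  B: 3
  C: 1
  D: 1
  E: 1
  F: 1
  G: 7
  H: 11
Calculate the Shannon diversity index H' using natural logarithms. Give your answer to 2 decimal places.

Total N = 9+3+1+1+1+1+7+11 = 34, so the proportions are 0.2647, 0.0882, 0.0294, 0.0294, 0.0294, 0.0294, 0.2059, 0.3235 (working shown to 4 dp, full precision carried).
Each pᵢ ln pᵢ term: 0.2647×(-1.3291)=-0.3518, 0.0882×(-2.4277)=-0.2142, 0.0294×(-3.5264)=-0.1037, 0.0294×(-3.5264)=-0.1037, 0.0294×(-3.5264)=-0.1037, 0.0294×(-3.5264)=-0.1037, 0.2059×(-1.5805)=-0.3254, 0.3235×(-1.1285)=-0.3651.
Sum = -1.6714, so H' = 1.67.

1.67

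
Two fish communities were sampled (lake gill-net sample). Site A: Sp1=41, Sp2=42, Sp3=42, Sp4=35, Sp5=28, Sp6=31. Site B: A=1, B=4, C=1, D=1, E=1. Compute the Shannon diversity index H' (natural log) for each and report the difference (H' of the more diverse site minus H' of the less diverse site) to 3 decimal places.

Site A: N=219, proportions 0.187215, 0.191781, 0.191781, 0.159817, 0.127854, 0.141553, giving H' = 1.779879 (working shown to 6 dp, full precision carried).
Site B: N=8, proportions 0.125, 0.5, 0.125, 0.125, 0.125, giving H' = 1.386294.
Difference = |1.779879 − 1.386294| = 0.393585, i.e. 0.394 to 3 decimal places.

0.394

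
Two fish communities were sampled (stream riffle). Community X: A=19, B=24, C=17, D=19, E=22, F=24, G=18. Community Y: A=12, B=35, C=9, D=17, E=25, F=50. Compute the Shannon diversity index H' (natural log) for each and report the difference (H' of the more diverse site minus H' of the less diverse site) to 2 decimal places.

0.31

Community X: N=143, proportions 0.13287, 0.16783, 0.11888, 0.13287, 0.15385, 0.16783, 0.12587, giving H' = 1.93746 (working shown to 5 dp, full precision carried).
Community Y: N=148, proportions 0.08108, 0.23649, 0.06081, 0.11486, 0.16892, 0.33784, giving H' = 1.63053.
Difference = |1.93746 − 1.63053| = 0.30693, i.e. 0.31 to 2 decimal places.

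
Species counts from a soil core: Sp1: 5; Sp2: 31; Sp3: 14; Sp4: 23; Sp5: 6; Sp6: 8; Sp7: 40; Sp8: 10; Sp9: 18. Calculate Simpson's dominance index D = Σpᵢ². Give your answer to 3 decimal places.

0.160

Total N = 5+31+14+23+6+8+40+10+18 = 155, so the proportions are 0.03226, 0.2, 0.09032, 0.14839, 0.03871, 0.05161, 0.25806, 0.06452, 0.11613 (working shown to 5 dp, full precision carried).
D = 0.03226² + 0.2² + 0.09032² + 0.14839² + 0.03871² + 0.05161² + 0.25806² + 0.06452² + 0.11613² = 0.00104 + 0.04000 + 0.00816 + 0.02202 + 0.00150 + 0.00266 + 0.06660 + 0.00416 + 0.01349 = 0.15963.
To 3 decimal places, D = 0.160.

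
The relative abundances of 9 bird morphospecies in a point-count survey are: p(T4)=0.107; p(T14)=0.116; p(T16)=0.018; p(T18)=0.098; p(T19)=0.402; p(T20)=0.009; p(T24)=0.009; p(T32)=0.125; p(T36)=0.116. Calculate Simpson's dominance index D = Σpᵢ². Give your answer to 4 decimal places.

0.2257

D = 0.107² + 0.116² + 0.018² + 0.098² + 0.402² + 0.009² + 0.009² + 0.125² + 0.116² = 0.011449 + 0.013456 + 0.000324 + 0.009604 + 0.161604 + 0.000081 + 0.000081 + 0.015625 + 0.013456 = 0.225680 (working shown to 6 dp, full precision carried).
To 4 decimal places, D = 0.2257.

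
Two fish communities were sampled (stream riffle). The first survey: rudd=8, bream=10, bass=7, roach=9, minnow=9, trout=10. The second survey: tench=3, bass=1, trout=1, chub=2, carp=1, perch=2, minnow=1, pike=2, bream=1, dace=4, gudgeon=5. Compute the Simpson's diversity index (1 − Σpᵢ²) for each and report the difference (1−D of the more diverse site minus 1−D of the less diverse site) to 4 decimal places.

The first survey: N=53, proportions 0.150943, 0.188679, 0.132075, 0.169811, 0.169811, 0.188679, giving 1−D = 0.830901 (working shown to 6 dp, full precision carried).
The second survey: N=23, proportions 0.130435, 0.043478, 0.043478, 0.086957, 0.043478, 0.086957, 0.043478, 0.086957, 0.043478, 0.173913, 0.217391, giving 1−D = 0.873346.
Difference = |0.830901 − 0.873346| = 0.042445, i.e. 0.0424 to 4 decimal places.

0.0424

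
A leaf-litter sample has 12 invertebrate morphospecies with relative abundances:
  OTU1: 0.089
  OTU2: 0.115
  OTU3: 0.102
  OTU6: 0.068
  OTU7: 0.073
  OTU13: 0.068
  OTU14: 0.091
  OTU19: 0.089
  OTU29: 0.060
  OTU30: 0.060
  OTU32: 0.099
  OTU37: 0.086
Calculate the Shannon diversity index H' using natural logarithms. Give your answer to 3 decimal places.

Each pᵢ ln pᵢ term (working shown to 6 dp, full precision carried): 0.089×(-2.419119)=-0.215302, 0.115×(-2.162823)=-0.248725, 0.102×(-2.282782)=-0.232844, 0.068×(-2.688248)=-0.182801, 0.073×(-2.617296)=-0.191063, 0.068×(-2.688248)=-0.182801, 0.091×(-2.396896)=-0.218118, 0.089×(-2.419119)=-0.215302, 0.06×(-2.813411)=-0.168805, 0.06×(-2.813411)=-0.168805, 0.099×(-2.312635)=-0.228951, 0.086×(-2.453408)=-0.210993.
Sum = -2.464507, so H' = 2.465.

2.465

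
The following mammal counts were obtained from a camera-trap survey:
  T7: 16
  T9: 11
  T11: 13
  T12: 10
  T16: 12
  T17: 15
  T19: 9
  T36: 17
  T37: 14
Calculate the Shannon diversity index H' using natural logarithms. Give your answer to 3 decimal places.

Total N = 16+11+13+10+12+15+9+17+14 = 117, so the proportions are 0.13675, 0.09402, 0.11111, 0.08547, 0.10256, 0.12821, 0.07692, 0.1453, 0.11966 (working shown to 5 dp, full precision carried).
Each pᵢ ln pᵢ term: 0.13675×(-1.98959)=-0.27208, 0.09402×(-2.36428)=-0.22228, 0.11111×(-2.19722)=-0.24414, 0.08547×(-2.45959)=-0.21022, 0.10256×(-2.27727)=-0.23357, 0.12821×(-2.05412)=-0.26335, 0.07692×(-2.56495)=-0.19730, 0.1453×(-1.92896)=-0.28028, 0.11966×(-2.12312)=-0.25405.
Sum = -2.17726, so H' = 2.177.

2.177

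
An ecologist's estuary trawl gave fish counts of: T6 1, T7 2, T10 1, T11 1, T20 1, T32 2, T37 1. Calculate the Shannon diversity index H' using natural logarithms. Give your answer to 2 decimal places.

1.89

Total N = 1+2+1+1+1+2+1 = 9, so the proportions are 0.1111, 0.2222, 0.1111, 0.1111, 0.1111, 0.2222, 0.1111 (working shown to 4 dp, full precision carried).
Each pᵢ ln pᵢ term: 0.1111×(-2.1972)=-0.2441, 0.2222×(-1.5041)=-0.3342, 0.1111×(-2.1972)=-0.2441, 0.1111×(-2.1972)=-0.2441, 0.1111×(-2.1972)=-0.2441, 0.2222×(-1.5041)=-0.3342, 0.1111×(-2.1972)=-0.2441.
Sum = -1.8892, so H' = 1.89.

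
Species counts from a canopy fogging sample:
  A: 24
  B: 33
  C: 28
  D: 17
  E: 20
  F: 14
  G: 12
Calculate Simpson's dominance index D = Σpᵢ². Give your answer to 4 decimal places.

Total N = 24+33+28+17+20+14+12 = 148, so the proportions are 0.162162, 0.222973, 0.189189, 0.114865, 0.135135, 0.094595, 0.081081 (working shown to 6 dp, full precision carried).
D = 0.162162² + 0.222973² + 0.189189² + 0.114865² + 0.135135² + 0.094595² + 0.081081² = 0.026297 + 0.049717 + 0.035793 + 0.013194 + 0.018262 + 0.008948 + 0.006574 = 0.158784.
To 4 decimal places, D = 0.1588.

0.1588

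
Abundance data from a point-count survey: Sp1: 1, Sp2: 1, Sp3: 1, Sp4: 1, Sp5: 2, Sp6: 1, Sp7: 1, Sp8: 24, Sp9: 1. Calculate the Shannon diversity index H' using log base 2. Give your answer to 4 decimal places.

Total N = 1+1+1+1+2+1+1+24+1 = 33, so the proportions are 0.030303, 0.030303, 0.030303, 0.030303, 0.060606, 0.030303, 0.030303, 0.727273, 0.030303 (working shown to 6 dp, full precision carried).
Each pᵢ log₂ pᵢ term: 0.030303×(-5.044394)=-0.152860, 0.030303×(-5.044394)=-0.152860, 0.030303×(-5.044394)=-0.152860, 0.030303×(-5.044394)=-0.152860, 0.060606×(-4.044394)=-0.245115, 0.030303×(-5.044394)=-0.152860, 0.030303×(-5.044394)=-0.152860, 0.727273×(-0.459432)=-0.334132, 0.030303×(-5.044394)=-0.152860.
Sum = -1.649270, so H' = 1.6493.

1.6493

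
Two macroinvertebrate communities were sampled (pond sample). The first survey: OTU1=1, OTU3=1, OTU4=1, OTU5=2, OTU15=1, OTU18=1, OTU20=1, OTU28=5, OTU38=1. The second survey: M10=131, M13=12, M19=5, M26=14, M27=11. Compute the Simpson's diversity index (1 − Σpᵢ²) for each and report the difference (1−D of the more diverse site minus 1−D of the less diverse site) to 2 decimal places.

The first survey: N=14, proportions 0.07143, 0.07143, 0.07143, 0.14286, 0.07143, 0.07143, 0.07143, 0.35714, 0.07143, giving 1−D = 0.81633 (working shown to 5 dp, full precision carried).
The second survey: N=173, proportions 0.75723, 0.06936, 0.0289, 0.08092, 0.06358, giving 1−D = 0.41037.
Difference = |0.81633 − 0.41037| = 0.40596, i.e. 0.41 to 2 decimal places.

0.41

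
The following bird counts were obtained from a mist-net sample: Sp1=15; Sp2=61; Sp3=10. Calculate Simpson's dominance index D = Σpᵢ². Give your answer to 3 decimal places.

0.547

Total N = 15+61+10 = 86, so the proportions are 0.17442, 0.7093, 0.11628 (working shown to 5 dp, full precision carried).
D = 0.17442² + 0.7093² + 0.11628² = 0.03042 + 0.50311 + 0.01352 = 0.54705.
To 3 decimal places, D = 0.547.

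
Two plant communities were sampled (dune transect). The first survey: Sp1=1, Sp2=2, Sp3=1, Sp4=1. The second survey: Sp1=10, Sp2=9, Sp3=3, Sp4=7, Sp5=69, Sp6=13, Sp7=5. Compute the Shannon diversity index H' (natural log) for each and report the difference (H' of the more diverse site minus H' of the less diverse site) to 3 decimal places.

0.031

The first survey: N=5, proportions 0.2, 0.4, 0.2, 0.2, giving H' = 1.33218 (working shown to 5 dp, full precision carried).
The second survey: N=116, proportions 0.08621, 0.07759, 0.02586, 0.06034, 0.59483, 0.11207, 0.0431, giving H' = 1.36339.
Difference = |1.33218 − 1.36339| = 0.03121, i.e. 0.031 to 3 decimal places.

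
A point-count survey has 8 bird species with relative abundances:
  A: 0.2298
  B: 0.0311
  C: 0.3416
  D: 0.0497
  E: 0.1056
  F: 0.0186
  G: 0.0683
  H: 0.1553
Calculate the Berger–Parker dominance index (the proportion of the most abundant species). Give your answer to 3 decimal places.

0.342

The largest proportion is 0.3416, i.e. d = 0.342 to 3 decimal places.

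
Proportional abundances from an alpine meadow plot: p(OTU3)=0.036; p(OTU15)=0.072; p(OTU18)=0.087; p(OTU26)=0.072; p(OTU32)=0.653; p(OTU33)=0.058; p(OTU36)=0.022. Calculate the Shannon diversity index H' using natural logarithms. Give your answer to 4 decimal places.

1.2384

Each pᵢ ln pᵢ term (working shown to 6 dp, full precision carried): 0.036×(-3.324236)=-0.119673, 0.072×(-2.631089)=-0.189438, 0.087×(-2.441847)=-0.212441, 0.072×(-2.631089)=-0.189438, 0.653×(-0.426178)=-0.278294, 0.058×(-2.847312)=-0.165144, 0.022×(-3.816713)=-0.083968.
Sum = -1.238396, so H' = 1.2384.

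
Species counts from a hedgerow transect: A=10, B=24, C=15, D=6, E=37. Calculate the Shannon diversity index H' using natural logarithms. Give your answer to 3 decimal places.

1.432

Total N = 10+24+15+6+37 = 92, so the proportions are 0.1087, 0.26087, 0.16304, 0.06522, 0.40217 (working shown to 5 dp, full precision carried).
Each pᵢ ln pᵢ term: 0.1087×(-2.21920)=-0.24122, 0.26087×(-1.34373)=-0.35054, 0.16304×(-1.81374)=-0.29572, 0.06522×(-2.73003)=-0.17805, 0.40217×(-0.91087)=-0.36633.
Sum = -1.43185, so H' = 1.432.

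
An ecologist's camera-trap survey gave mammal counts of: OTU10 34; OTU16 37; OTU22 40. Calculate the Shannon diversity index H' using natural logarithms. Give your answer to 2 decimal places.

Total N = 34+37+40 = 111, so the proportions are 0.3063, 0.3333, 0.3604 (working shown to 4 dp, full precision carried).
Each pᵢ ln pᵢ term: 0.3063×(-1.1832)=-0.3624, 0.3333×(-1.0986)=-0.3662, 0.3604×(-1.0207)=-0.3678.
Sum = -1.0964, so H' = 1.10.

1.10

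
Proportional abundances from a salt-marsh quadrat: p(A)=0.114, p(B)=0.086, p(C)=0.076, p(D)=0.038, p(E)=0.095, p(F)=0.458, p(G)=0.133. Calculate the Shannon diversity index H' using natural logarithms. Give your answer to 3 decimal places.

Each pᵢ ln pᵢ term (working shown to 5 dp, full precision carried): 0.114×(-2.17156)=-0.24756, 0.086×(-2.45341)=-0.21099, 0.076×(-2.57702)=-0.19585, 0.038×(-3.27017)=-0.12427, 0.095×(-2.35388)=-0.22362, 0.458×(-0.78089)=-0.35765, 0.133×(-2.01741)=-0.26832.
Sum = -1.62825, so H' = 1.628.

1.628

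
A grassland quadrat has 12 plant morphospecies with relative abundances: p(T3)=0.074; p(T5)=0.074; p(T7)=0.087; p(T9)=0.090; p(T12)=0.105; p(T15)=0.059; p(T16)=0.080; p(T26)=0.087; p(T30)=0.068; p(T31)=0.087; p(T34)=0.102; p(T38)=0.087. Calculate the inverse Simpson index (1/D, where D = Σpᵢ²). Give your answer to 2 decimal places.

11.73

D = 0.074² + 0.074² + 0.087² + 0.09² + 0.105² + 0.059² + 0.08² + 0.087² + 0.068² + 0.087² + 0.102² + 0.087² = 0.0054760 + 0.0054760 + 0.0075690 + 0.0081000 + 0.0110250 + 0.0034810 + 0.0064000 + 0.0075690 + 0.0046240 + 0.0075690 + 0.0104040 + 0.0075690 = 0.0852620 (working shown to 7 dp, full precision carried).
So 1/D = 11.7286, i.e. 11.73 to 2 decimal places.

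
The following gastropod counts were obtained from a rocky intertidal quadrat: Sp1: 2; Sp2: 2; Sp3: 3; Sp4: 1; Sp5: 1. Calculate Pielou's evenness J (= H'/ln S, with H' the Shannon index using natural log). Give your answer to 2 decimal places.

Total N = 2+2+3+1+1 = 9, so the proportions are 0.2222, 0.2222, 0.3333, 0.1111, 0.1111 (working shown to 4 dp, full precision carried).
H' = −Σ pᵢ ln pᵢ = −((-0.3342) + (-0.3342) + (-0.3662) + (-0.2441) + (-0.2441)) = 1.5230.
With S = 5 species, ln S = 1.6094, so J = 1.5230/1.6094 = 0.9463, i.e. 0.95 to 2 decimal places.

0.95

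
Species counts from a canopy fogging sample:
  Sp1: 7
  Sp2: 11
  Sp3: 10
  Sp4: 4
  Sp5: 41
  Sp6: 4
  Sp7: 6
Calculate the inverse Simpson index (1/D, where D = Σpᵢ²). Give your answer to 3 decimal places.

3.412

Total N = 7+11+10+4+41+4+6 = 83, so the proportions are 0.0843373, 0.1325301, 0.1204819, 0.0481928, 0.4939759, 0.0481928, 0.0722892 (working shown to 7 dp, full precision carried).
D = 0.0843373² + 0.1325301² + 0.1204819² + 0.0481928² + 0.4939759² + 0.0481928² + 0.0722892² = 0.0071128 + 0.0175642 + 0.0145159 + 0.0023225 + 0.2440122 + 0.0023225 + 0.0052257 = 0.2930759.
So 1/D = 3.41209, i.e. 3.412 to 3 decimal places.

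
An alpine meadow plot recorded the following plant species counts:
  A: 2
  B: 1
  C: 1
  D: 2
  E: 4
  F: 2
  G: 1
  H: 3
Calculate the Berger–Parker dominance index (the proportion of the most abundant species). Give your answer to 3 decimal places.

0.250

Total N = 2+1+1+2+4+2+1+3 = 16, so the proportions are 0.125, 0.0625, 0.0625, 0.125, 0.25, 0.125, 0.0625, 0.1875 (working shown to 5 dp, full precision carried).
The largest proportion is 0.25, i.e. d = 0.250 to 3 decimal places.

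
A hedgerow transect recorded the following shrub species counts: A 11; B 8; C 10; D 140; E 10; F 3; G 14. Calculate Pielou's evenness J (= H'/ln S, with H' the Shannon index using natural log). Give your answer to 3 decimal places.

0.559

Total N = 11+8+10+140+10+3+14 = 196, so the proportions are 0.05612, 0.04082, 0.05102, 0.71429, 0.05102, 0.01531, 0.07143 (working shown to 5 dp, full precision carried).
H' = −Σ pᵢ ln pᵢ = −((-0.16164) + (-0.13056) + (-0.15181) + (-0.24034) + (-0.15181) + (-0.06397) + (-0.18850)) = 1.08864.
With S = 7 species, ln S = 1.94591, so J = 1.08864/1.94591 = 0.55945, i.e. 0.559 to 3 decimal places.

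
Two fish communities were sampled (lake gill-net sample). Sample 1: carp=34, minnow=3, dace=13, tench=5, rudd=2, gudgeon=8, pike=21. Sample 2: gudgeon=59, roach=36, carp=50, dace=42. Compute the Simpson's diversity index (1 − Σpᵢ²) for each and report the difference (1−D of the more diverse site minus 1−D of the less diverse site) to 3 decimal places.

Sample 1: N=86, proportions 0.39535, 0.03488, 0.15116, 0.05814, 0.02326, 0.09302, 0.24419, giving 1−D = 0.74743 (working shown to 5 dp, full precision carried).
Sample 2: N=187, proportions 0.31551, 0.19251, 0.26738, 0.2246, giving 1−D = 0.74146.
Difference = |0.74743 − 0.74146| = 0.00597, i.e. 0.006 to 3 decimal places.

0.006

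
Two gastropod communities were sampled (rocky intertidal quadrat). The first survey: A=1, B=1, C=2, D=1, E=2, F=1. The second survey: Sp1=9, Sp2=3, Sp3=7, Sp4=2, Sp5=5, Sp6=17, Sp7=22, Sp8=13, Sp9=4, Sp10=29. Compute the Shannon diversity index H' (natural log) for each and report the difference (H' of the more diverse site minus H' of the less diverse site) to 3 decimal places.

The first survey: N=8, proportions 0.125, 0.125, 0.25, 0.125, 0.25, 0.125, giving H' = 1.73287 (working shown to 5 dp, full precision carried).
The second survey: N=111, proportions 0.08108, 0.02703, 0.06306, 0.01802, 0.04505, 0.15315, 0.1982, 0.11712, 0.03604, 0.26126, giving H' = 2.01733.
Difference = |1.73287 − 2.01733| = 0.28446, i.e. 0.284 to 3 decimal places.

0.284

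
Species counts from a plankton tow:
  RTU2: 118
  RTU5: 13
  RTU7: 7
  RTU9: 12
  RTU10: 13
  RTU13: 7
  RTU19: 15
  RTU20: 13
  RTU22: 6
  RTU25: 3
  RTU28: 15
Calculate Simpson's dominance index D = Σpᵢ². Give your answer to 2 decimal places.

Total N = 118+13+7+12+13+7+15+13+6+3+15 = 222, so the proportions are 0.5315, 0.0586, 0.0315, 0.0541, 0.0586, 0.0315, 0.0676, 0.0586, 0.027, 0.0135, 0.0676 (working shown to 4 dp, full precision carried).
D = 0.5315² + 0.0586² + 0.0315² + 0.0541² + 0.0586² + 0.0315² + 0.0676² + 0.0586² + 0.027² + 0.0135² + 0.0676² = 0.2825 + 0.0034 + 0.0010 + 0.0029 + 0.0034 + 0.0010 + 0.0046 + 0.0034 + 0.0007 + 0.0002 + 0.0046 = 0.3078.
To 2 decimal places, D = 0.31.

0.31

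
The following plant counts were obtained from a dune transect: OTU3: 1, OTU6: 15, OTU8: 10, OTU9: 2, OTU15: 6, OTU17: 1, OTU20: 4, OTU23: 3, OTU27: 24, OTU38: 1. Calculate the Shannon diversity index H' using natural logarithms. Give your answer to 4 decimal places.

Total N = 1+15+10+2+6+1+4+3+24+1 = 67, so the proportions are 0.014925, 0.223881, 0.149254, 0.029851, 0.089552, 0.014925, 0.059701, 0.044776, 0.358209, 0.014925 (working shown to 6 dp, full precision carried).
Each pᵢ ln pᵢ term: 0.014925×(-4.204693)=-0.062757, 0.223881×(-1.496642)=-0.335069, 0.149254×(-1.902108)=-0.283897, 0.029851×(-3.511545)=-0.104822, 0.089552×(-2.412933)=-0.216084, 0.014925×(-4.204693)=-0.062757, 0.059701×(-2.818398)=-0.168263, 0.044776×(-3.106080)=-0.139078, 0.358209×(-1.026639)=-0.367751, 0.014925×(-4.204693)=-0.062757.
Sum = -1.803233, so H' = 1.8032.

1.8032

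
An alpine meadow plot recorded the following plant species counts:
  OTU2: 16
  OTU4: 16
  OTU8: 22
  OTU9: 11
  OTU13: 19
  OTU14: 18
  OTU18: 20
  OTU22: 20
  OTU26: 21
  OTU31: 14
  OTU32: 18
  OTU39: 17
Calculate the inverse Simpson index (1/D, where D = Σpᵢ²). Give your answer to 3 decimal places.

11.668

Total N = 16+16+22+11+19+18+20+20+21+14+18+17 = 212, so the proportions are 0.0754717, 0.0754717, 0.10377358, 0.05188679, 0.08962264, 0.08490566, 0.09433962, 0.09433962, 0.0990566, 0.06603774, 0.08490566, 0.08018868 (working shown to 8 dp, full precision carried).
D = 0.0754717² + 0.0754717² + 0.10377358² + 0.05188679² + 0.08962264² + 0.08490566² + 0.09433962² + 0.09433962² + 0.0990566² + 0.06603774² + 0.08490566² + 0.08018868² = 0.00569598 + 0.00569598 + 0.01076896 + 0.00269224 + 0.00803222 + 0.00720897 + 0.00889996 + 0.00889996 + 0.00981221 + 0.00436098 + 0.00720897 + 0.00643022 = 0.08570666.
So 1/D = 11.66771, i.e. 11.668 to 3 decimal places.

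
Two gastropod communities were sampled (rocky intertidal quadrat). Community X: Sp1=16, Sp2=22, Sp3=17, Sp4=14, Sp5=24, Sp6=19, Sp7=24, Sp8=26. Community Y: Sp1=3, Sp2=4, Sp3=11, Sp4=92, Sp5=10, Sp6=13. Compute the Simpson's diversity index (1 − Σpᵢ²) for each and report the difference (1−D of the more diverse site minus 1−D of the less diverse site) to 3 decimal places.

0.372

Community X: N=162, proportions 0.09877, 0.1358, 0.10494, 0.08642, 0.14815, 0.11728, 0.14815, 0.16049, giving 1−D = 0.86991 (working shown to 5 dp, full precision carried).
Community Y: N=133, proportions 0.02256, 0.03008, 0.08271, 0.69173, 0.07519, 0.09774, giving 1−D = 0.49805.
Difference = |0.86991 − 0.49805| = 0.37186, i.e. 0.372 to 3 decimal places.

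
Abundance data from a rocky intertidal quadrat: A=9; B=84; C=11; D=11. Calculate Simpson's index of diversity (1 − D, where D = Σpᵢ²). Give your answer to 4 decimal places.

0.4420

Total N = 9+84+11+11 = 115, so the proportions are 0.078261, 0.730435, 0.095652, 0.095652 (working shown to 6 dp, full precision carried).
D = 0.078261² + 0.730435² + 0.095652² + 0.095652² = 0.006125 + 0.533535 + 0.009149 + 0.009149 = 0.557958.
So 1 − D = 0.442042, i.e. 0.4420 to 4 decimal places.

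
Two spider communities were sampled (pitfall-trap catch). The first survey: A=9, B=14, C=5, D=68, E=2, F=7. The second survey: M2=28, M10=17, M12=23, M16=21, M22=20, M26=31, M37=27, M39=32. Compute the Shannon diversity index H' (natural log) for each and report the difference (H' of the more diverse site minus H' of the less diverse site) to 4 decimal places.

The first survey: N=105, proportions 0.085714, 0.133333, 0.047619, 0.647619, 0.019048, 0.066667, giving H' = 1.161549 (working shown to 6 dp, full precision carried).
The second survey: N=199, proportions 0.140704, 0.085427, 0.115578, 0.105528, 0.100503, 0.155779, 0.135678, 0.160804, giving H' = 2.058244.
Difference = |1.161549 − 2.058244| = 0.896695, i.e. 0.8967 to 4 decimal places.

0.8967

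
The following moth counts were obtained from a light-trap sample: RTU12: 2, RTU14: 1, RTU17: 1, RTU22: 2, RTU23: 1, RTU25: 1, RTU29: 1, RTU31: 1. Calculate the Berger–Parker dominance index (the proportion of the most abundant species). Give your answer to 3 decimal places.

Total N = 2+1+1+2+1+1+1+1 = 10, so the proportions are 0.2, 0.1, 0.1, 0.2, 0.1, 0.1, 0.1, 0.1 (working shown to 5 dp, full precision carried).
The largest proportion is 0.2, i.e. d = 0.200 to 3 decimal places.

0.200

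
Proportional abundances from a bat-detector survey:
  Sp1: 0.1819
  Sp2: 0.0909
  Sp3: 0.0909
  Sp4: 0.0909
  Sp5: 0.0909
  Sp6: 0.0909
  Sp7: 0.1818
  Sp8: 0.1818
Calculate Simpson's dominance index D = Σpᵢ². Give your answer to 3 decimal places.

0.141

D = 0.1819² + 0.0909² + 0.0909² + 0.0909² + 0.0909² + 0.0909² + 0.1818² + 0.1818² = 0.033088 + 0.008263 + 0.008263 + 0.008263 + 0.008263 + 0.008263 + 0.033051 + 0.033051 = 0.140504 (working shown to 6 dp, full precision carried).
To 3 decimal places, D = 0.141.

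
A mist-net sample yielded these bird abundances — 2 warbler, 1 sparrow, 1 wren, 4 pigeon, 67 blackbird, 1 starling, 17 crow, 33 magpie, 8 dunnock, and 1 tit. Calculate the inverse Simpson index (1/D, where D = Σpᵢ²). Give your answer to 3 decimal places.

3.060

Total N = 2+1+1+4+67+1+17+33+8+1 = 135, so the proportions are 0.014815, 0.007407, 0.007407, 0.02963, 0.496296, 0.007407, 0.125926, 0.244444, 0.059259, 0.007407 (working shown to 6 dp, full precision carried).
D = 0.014815² + 0.007407² + 0.007407² + 0.02963² + 0.496296² + 0.007407² + 0.125926² + 0.244444² + 0.059259² + 0.007407² = 0.000219 + 0.000055 + 0.000055 + 0.000878 + 0.246310 + 0.000055 + 0.015857 + 0.059753 + 0.003512 + 0.000055 = 0.326749.
So 1/D = 3.06045, i.e. 3.060 to 3 decimal places.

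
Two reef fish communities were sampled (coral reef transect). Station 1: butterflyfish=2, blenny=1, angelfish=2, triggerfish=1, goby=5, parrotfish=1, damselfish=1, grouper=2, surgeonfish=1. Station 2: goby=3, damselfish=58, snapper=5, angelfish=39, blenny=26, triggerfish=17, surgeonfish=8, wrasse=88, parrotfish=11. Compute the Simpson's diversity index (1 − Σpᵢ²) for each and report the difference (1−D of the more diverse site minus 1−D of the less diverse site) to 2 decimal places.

0.05

Station 1: N=16, proportions 0.125, 0.0625, 0.125, 0.0625, 0.3125, 0.0625, 0.0625, 0.125, 0.0625, giving 1−D = 0.8359375 (working shown to 7 dp, full precision carried).
Station 2: N=255, proportions 0.0117647, 0.227451, 0.0196078, 0.1529412, 0.1019608, 0.0666667, 0.0313725, 0.345098, 0.0431373, giving 1−D = 0.7875740.
Difference = |0.8359375 − 0.7875740| = 0.0483635, i.e. 0.05 to 2 decimal places.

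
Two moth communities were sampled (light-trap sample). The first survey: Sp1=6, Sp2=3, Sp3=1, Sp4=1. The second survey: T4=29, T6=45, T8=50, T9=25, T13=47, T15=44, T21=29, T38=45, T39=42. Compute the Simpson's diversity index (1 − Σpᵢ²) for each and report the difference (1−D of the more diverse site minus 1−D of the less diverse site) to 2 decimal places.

The first survey: N=11, proportions 0.5455, 0.2727, 0.0909, 0.0909, giving 1−D = 0.6116 (working shown to 4 dp, full precision carried).
The second survey: N=356, proportions 0.0815, 0.1264, 0.1404, 0.0702, 0.132, 0.1236, 0.0815, 0.1264, 0.118, giving 1−D = 0.8835.
Difference = |0.6116 − 0.8835| = 0.2719, i.e. 0.27 to 2 decimal places.

0.27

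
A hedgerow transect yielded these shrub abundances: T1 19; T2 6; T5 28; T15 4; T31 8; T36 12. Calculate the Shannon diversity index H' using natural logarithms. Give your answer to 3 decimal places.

Total N = 19+6+28+4+8+12 = 77, so the proportions are 0.24675, 0.07792, 0.36364, 0.05195, 0.1039, 0.15584 (working shown to 5 dp, full precision carried).
Each pᵢ ln pᵢ term: 0.24675×(-1.39937)=-0.34530, 0.07792×(-2.55205)=-0.19886, 0.36364×(-1.01160)=-0.36785, 0.05195×(-2.95751)=-0.15364, 0.1039×(-2.26436)=-0.23526, 0.15584×(-1.85890)=-0.28970.
Sum = -1.59061, so H' = 1.591.

1.591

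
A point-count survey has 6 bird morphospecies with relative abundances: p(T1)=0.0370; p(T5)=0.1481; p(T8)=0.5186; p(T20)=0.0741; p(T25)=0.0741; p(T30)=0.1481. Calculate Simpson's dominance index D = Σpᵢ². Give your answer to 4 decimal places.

0.3252

D = 0.037² + 0.1481² + 0.5186² + 0.0741² + 0.0741² + 0.1481² = 0.001369 + 0.021934 + 0.268946 + 0.005491 + 0.005491 + 0.021934 = 0.325164 (working shown to 6 dp, full precision carried).
To 4 decimal places, D = 0.3252.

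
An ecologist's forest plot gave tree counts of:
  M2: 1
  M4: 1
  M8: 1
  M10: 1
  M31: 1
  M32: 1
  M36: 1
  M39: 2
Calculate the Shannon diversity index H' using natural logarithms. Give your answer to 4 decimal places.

2.0432

Total N = 1+1+1+1+1+1+1+2 = 9, so the proportions are 0.111111, 0.111111, 0.111111, 0.111111, 0.111111, 0.111111, 0.111111, 0.222222 (working shown to 6 dp, full precision carried).
Each pᵢ ln pᵢ term: 0.111111×(-2.197225)=-0.244136, 0.111111×(-2.197225)=-0.244136, 0.111111×(-2.197225)=-0.244136, 0.111111×(-2.197225)=-0.244136, 0.111111×(-2.197225)=-0.244136, 0.111111×(-2.197225)=-0.244136, 0.111111×(-2.197225)=-0.244136, 0.222222×(-1.504077)=-0.334239.
Sum = -2.043192, so H' = 2.0432.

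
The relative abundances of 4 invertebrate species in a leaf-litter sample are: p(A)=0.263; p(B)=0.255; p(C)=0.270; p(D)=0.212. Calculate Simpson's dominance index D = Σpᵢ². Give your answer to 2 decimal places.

D = 0.263² + 0.255² + 0.27² + 0.212² = 0.0692 + 0.0650 + 0.0729 + 0.0449 = 0.2520 (working shown to 4 dp, full precision carried).
To 2 decimal places, D = 0.25.

0.25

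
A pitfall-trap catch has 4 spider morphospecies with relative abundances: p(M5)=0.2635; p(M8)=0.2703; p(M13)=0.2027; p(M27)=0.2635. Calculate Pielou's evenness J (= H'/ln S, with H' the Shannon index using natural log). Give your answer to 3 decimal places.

H' = −Σ pᵢ ln pᵢ = −((-0.35143) + (-0.35361) + (-0.32351) + (-0.35143)) = 1.37999 (working shown to 5 dp, full precision carried).
With S = 4 species, ln S = 1.38629, so J = 1.37999/1.38629 = 0.99545, i.e. 0.995 to 3 decimal places.

0.995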